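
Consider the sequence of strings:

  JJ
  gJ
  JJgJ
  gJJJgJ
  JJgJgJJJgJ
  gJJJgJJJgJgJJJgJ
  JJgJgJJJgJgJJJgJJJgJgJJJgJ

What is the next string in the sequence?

From term 3 onward, concatenate the second-to-last term with the last: JJ·gJ = JJgJ, gJ·JJgJ = gJJJgJ, …
So term 8 is gJJJgJJJgJgJJJgJ·JJgJgJJJgJgJJJgJJJgJgJJJgJ.

gJJJgJJJgJgJJJgJJJgJgJJJgJgJJJgJJJgJgJJJgJ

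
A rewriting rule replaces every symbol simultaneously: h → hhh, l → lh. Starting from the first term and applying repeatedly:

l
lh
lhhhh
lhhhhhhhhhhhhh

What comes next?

Rewriting the 14 symbols of lhhhhhhhhhhhhh one by one yields lh hhh hhh hhh hhh hhh hhh hhh hhh hhh hhh hhh hhh hhh; concatenated:

lhhhhhhhhhhhhhhhhhhhhhhhhhhhhhhhhhhhhhhhh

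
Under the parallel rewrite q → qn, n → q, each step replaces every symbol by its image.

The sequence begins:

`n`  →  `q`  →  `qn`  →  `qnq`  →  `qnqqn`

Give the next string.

Rewriting each symbol of qnqqn: q→qn, n→q, q→qn, q→qn, n→q, which concatenates to qn q qn qn q.

qnqqnqnq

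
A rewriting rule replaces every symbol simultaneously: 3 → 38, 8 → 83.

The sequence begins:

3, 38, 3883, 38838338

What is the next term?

Rewriting each symbol of 38838338: 3→38, 8→83, 8→83, 3→38, 8→83, 3→38, 3→38, 8→83, which concatenates to 38 83 83 38 83 38 38 83.

3883833883383883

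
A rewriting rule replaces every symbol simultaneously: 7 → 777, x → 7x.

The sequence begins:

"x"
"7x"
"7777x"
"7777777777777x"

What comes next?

Rewriting the 14 symbols of 7777777777777x one by one yields 777 777 777 777 777 777 777 777 777 777 777 777 777 7x; concatenated:

7777777777777777777777777777777777777777x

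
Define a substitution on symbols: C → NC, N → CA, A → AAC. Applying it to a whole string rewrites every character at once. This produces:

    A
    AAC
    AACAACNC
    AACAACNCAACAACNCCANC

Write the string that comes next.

AACAACNCAACAACNCCANCAACAACNCAACAACNCCANCNCAACCANC

Replace each of the 20 characters of AACAACNCAACAACNCCANC in place — AAC AAC NC AAC AAC NC CA NC AAC AAC NC AAC AAC NC CA NC NC AAC CA NC — and concatenate.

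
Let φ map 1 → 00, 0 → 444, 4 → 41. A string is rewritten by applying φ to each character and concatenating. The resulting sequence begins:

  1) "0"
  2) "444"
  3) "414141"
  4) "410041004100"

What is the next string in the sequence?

Apply φ to 410041004100 symbol by symbol: 4→41, 1→00, 0→444, 0→444, 4→41, 1→00, 0→444, 0→444, 4→41, 1→00, 0→444, 0→444; joined: 41 00 444 444 41 00 444 444 41 00 444 444.

410044444441004444444100444444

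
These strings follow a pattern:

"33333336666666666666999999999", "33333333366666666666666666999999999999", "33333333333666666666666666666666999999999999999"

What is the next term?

33333333333336666666666666666666666666999999999999999999

Term n consists of 2n+1 3's, followed by 4n+1 6's, followed by 3n 9's, where the shown terms are n = 3, 4, 5.
For the next term, n = 6, so the run lengths are 13, 25, 18.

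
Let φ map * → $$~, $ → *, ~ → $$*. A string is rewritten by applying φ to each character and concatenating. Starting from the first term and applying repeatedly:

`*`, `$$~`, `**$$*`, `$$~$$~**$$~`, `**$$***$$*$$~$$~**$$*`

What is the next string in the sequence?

$$~$$~**$$~$$~$$~**$$~**$$***$$*$$~$$~**$$~

φ(**$$***$$*$$~$$~**$$*) expands symbol-by-symbol to $$~ $$~ * * $$~ $$~ $$~ * * $$~ * * $$* * * $$* $$~ $$~ * * $$~; joining the 21 pieces gives the next term.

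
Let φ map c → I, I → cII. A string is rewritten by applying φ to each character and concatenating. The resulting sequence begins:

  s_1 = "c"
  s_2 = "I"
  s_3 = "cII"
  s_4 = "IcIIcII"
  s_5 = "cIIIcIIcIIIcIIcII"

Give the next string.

Replace each of the 17 characters of cIIIcIIcIIIcIIcII in place — I cII cII cII I cII cII I cII cII cII I cII cII I cII cII — and concatenate.

IcIIcIIcIIIcIIcIIIcIIcIIcIIIcIIcIIIcIIcII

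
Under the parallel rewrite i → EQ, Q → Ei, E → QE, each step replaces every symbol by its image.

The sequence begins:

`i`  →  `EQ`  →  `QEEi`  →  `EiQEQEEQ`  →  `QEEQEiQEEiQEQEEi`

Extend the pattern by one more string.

EiQEQEEiQEEQEiQEQEEQEiQEEiQEQEEQ

φ(QEEQEiQEEiQEQEEi) expands symbol-by-symbol to Ei QE QE Ei QE EQ Ei QE QE EQ Ei QE Ei QE QE EQ; joining the 16 pieces gives the next term.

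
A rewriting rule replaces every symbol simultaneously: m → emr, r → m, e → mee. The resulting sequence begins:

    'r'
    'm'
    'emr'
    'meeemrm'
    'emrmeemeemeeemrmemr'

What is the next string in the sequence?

Applying the rule to each of the 19 symbols of emrmeemeemeeemrmemr gives the pieces mee emr m emr mee mee emr mee mee emr mee mee mee emr m emr mee emr m, which concatenate to the answer.

meeemrmemrmeemeeemrmeemeeemrmeemeemeeemrmemrmeeemrm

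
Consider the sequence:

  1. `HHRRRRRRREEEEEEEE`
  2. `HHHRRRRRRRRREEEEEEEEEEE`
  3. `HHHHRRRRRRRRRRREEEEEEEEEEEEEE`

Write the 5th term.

The n-th term is n H's then 2n+3 R's then 3n+2 E's, where the shown terms are n = 2, 3, 4.
Setting n = 6 gives 6, 15, 20 characters in each block.

HHHHHHRRRRRRRRRRRRRRREEEEEEEEEEEEEEEEEEEE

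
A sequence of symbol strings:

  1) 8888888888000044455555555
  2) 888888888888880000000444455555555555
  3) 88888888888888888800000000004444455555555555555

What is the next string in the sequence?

8888888888888888888888000000000000044444455555555555555555

The n-th term is 4n+2 8's then 3n-2 0's then n+1 4's then 3n+2 5's, where the shown terms are n = 2, 3, 4.
Setting n = 5 gives 22, 13, 6, 17 characters in each block.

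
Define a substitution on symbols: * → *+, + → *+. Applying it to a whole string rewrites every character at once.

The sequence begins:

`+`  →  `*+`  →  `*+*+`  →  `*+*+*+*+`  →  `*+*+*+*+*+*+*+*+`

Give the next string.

Applying the rule to each of the 16 symbols of *+*+*+*+*+*+*+*+ gives the pieces *+ *+ *+ *+ *+ *+ *+ *+ *+ *+ *+ *+ *+ *+ *+ *+, which concatenate to the answer.

*+*+*+*+*+*+*+*+*+*+*+*+*+*+*+*+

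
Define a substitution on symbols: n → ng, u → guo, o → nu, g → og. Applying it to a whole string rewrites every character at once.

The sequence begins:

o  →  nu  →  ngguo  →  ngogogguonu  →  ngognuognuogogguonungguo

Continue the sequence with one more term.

Applying the rule to each of the 24 symbols of ngognuognuogogguonungguo gives the pieces ng og nu og ng guo nu og ng guo nu og nu og og guo nu ng guo ng og og guo nu, which concatenate to the answer.

ngognuogngguonuogngguonuognuogogguonungguongogogguonu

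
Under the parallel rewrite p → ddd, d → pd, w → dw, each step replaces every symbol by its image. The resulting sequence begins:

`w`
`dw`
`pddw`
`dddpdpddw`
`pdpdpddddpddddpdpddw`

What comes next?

Applying the rule to each of the 20 symbols of pdpdpddddpddddpdpddw gives the pieces ddd pd ddd pd ddd pd pd pd pd ddd pd pd pd pd ddd pd ddd pd pd dw, which concatenate to the answer.

dddpddddpddddpdpdpdpddddpdpdpdpddddpddddpdpddw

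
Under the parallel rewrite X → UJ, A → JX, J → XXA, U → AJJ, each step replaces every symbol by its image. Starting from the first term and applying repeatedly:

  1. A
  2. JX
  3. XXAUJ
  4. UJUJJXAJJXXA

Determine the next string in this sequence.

Rewriting each symbol of UJUJJXAJJXXA: U→AJJ, J→XXA, U→AJJ, J→XXA, J→XXA, X→UJ, A→JX, J→XXA, J→XXA, X→UJ, X→UJ, A→JX, which concatenates to AJJ XXA AJJ XXA XXA UJ JX XXA XXA UJ UJ JX.

AJJXXAAJJXXAXXAUJJXXXAXXAUJUJJX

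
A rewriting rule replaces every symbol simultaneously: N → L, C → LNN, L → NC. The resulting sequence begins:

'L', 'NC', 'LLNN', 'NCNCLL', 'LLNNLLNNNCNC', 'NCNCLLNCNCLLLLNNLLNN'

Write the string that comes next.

LLNNLLNNNCNCLLNNLLNNNCNCNCNCLLNCNCLL

φ(NCNCLLNCNCLLLLNNLLNN) expands symbol-by-symbol to L LNN L LNN NC NC L LNN L LNN NC NC NC NC L L NC NC L L; joining the 20 pieces gives the next term.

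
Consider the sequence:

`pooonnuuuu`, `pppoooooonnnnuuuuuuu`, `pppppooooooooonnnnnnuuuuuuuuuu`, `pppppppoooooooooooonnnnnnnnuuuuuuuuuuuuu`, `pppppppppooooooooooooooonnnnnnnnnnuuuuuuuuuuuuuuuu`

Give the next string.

pppppppppppoooooooooooooooooonnnnnnnnnnnnuuuuuuuuuuuuuuuuuuu

Each string has the form p^{2n-1} o^{3n} n^{2n} u^{3n+1} (n = 1, 2, …).
For the next term, n = 6, so the run lengths are 11, 18, 12, 19.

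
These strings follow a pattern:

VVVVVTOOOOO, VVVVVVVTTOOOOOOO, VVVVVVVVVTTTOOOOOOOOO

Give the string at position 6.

Reading off run lengths: V runs 5, 7, 9; T runs 1, 2, 3; O runs 5, 7, 9 — each is linear in n, where the shown terms are n = 2, 3, 4.
For term 6, n = 7, so the run lengths are 15, 6, 15.

VVVVVVVVVVVVVVVTTTTTTOOOOOOOOOOOOOOO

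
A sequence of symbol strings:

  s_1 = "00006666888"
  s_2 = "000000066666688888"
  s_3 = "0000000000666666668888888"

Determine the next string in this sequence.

00000000000006666666666888888888

Reading off run lengths: 0 runs 4, 7, 10; 6 runs 4, 6, 8; 8 runs 3, 5, 7 — each is linear in n, where the shown terms are n = 2, 3, 4.
Setting n = 5 gives 13, 10, 9 characters in each block.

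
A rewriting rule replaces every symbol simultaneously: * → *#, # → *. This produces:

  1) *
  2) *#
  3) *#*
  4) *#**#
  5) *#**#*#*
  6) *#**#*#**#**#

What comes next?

φ(*#**#*#**#**#) expands symbol-by-symbol to *# * *# *# * *# * *# *# * *# *# *; joining the 13 pieces gives the next term.

*#**#*#**#**#*#**#*#*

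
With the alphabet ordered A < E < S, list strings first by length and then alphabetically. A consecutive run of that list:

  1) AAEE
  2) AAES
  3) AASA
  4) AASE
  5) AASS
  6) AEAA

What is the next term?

AEAE

Find the rightmost character of AEAA below S, bump it to the next letter, and reset everything to its right to A.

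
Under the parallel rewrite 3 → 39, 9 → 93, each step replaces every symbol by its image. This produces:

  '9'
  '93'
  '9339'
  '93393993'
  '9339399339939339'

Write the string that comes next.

φ(9339399339939339) expands symbol-by-symbol to 93 39 39 93 39 93 93 39 39 93 93 39 93 39 39 93; joining the 16 pieces gives the next term.

93393993399393393993933993393993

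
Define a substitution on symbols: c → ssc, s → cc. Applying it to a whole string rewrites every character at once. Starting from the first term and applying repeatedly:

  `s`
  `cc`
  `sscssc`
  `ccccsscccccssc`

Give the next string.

Rewriting the 14 symbols of ccccsscccccssc one by one yields ssc ssc ssc ssc cc cc ssc ssc ssc ssc ssc cc cc ssc; concatenated:

sscsscsscsscccccsscsscsscsscsscccccssc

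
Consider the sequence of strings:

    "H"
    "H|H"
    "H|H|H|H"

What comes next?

H|H|H|H|H|H|H|H

Every step duplicates the string with '|' between the halves.
So the next term is two copies of H|H|H|H with '|' between the halves.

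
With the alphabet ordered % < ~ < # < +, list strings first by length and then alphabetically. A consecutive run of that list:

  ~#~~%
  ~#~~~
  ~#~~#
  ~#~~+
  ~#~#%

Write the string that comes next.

Find the rightmost character of ~#~#% below +, bump it to the next letter, and reset everything to its right to %.

~#~#~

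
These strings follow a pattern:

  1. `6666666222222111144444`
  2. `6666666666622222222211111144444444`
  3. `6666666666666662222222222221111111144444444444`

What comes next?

Term n consists of 4n-1 6's, followed by 3n 2's, followed by 2n 1's, followed by 3n-1 4's, where the shown terms are n = 2, 3, 4.
Setting n = 5 gives 19, 15, 10, 14 characters in each block.

6666666666666666666222222222222222111111111144444444444444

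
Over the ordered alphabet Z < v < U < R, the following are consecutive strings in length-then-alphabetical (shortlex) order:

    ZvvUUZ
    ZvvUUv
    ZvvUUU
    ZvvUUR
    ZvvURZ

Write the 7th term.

ZvvURU

Stepping forward 2 times from ZvvURZ: ZvvURZ → ZvvURv, then the target.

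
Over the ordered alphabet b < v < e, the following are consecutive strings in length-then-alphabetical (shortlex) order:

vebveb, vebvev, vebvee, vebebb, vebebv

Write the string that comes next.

Find the rightmost character of vebebv below e, bump it to the next letter, and reset everything to its right to b.

vebebe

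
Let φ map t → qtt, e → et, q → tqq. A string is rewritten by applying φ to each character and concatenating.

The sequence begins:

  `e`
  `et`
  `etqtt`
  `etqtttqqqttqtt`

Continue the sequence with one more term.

etqtttqqqttqttqtttqqtqqtqqqttqtttqqqttqtt

Replace each of the 14 characters of etqtttqqqttqtt in place — et qtt tqq qtt qtt qtt tqq tqq tqq qtt qtt tqq qtt qtt — and concatenate.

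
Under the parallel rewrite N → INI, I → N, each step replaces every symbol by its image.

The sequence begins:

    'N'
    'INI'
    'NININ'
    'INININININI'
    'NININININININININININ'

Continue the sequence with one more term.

INININININININININININININININININININININI

Applying the rule to each of the 21 symbols of NININININININININININ gives the pieces INI N INI N INI N INI N INI N INI N INI N INI N INI N INI N INI, which concatenate to the answer.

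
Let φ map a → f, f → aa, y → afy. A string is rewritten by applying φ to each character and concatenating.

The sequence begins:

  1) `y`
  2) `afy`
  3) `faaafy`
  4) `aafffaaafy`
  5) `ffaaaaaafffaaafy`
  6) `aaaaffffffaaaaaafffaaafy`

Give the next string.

ffffaaaaaaaaaaaaffffffaaaaaafffaaafy

Applying the rule to each of the 24 symbols of aaaaffffffaaaaaafffaaafy gives the pieces f f f f aa aa aa aa aa aa f f f f f f aa aa aa f f f aa afy, which concatenate to the answer.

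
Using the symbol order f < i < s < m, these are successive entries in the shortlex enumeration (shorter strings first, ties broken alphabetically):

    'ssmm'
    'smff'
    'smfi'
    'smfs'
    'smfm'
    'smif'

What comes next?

smii

Find the rightmost character of smif below m, bump it to the next letter, and reset everything to its right to f.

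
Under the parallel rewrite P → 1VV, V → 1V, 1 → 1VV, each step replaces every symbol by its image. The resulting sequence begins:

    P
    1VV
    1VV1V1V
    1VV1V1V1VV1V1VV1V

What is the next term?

1VV1V1V1VV1V1VV1V1VV1V1V1VV1V1VV1V1V1VV1V

Replace each of the 17 characters of 1VV1V1V1VV1V1VV1V in place — 1VV 1V 1V 1VV 1V 1VV 1V 1VV 1V 1V 1VV 1V 1VV 1V 1V 1VV 1V — and concatenate.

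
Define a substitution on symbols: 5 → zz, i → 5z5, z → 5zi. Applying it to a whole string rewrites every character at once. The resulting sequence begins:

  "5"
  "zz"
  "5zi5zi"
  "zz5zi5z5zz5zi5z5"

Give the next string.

5zi5zizz5zi5z5zz5zizz5zi5zizz5zi5z5zz5zizz

Replace each of the 16 characters of zz5zi5z5zz5zi5z5 in place — 5zi 5zi zz 5zi 5z5 zz 5zi zz 5zi 5zi zz 5zi 5z5 zz 5zi zz — and concatenate.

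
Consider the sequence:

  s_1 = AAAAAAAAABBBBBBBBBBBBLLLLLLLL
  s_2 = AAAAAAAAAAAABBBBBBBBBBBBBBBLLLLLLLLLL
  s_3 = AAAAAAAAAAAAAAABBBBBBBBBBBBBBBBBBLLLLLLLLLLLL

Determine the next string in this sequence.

AAAAAAAAAAAAAAAAAABBBBBBBBBBBBBBBBBBBBBLLLLLLLLLLLLLL

Term n consists of 3n A's, followed by 3n+3 B's, followed by 2n+2 L's, where the shown terms are n = 3, 4, 5.
Setting n = 6 gives 18, 21, 14 characters in each block.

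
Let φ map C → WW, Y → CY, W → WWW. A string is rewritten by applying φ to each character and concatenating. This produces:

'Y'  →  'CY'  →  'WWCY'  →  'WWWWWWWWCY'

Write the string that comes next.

Apply φ to WWWWWWWWCY symbol by symbol: W→WWW, W→WWW, W→WWW, W→WWW, W→WWW, W→WWW, W→WWW, W→WWW, C→WW, Y→CY; joined: WWW WWW WWW WWW WWW WWW WWW WWW WW CY.

WWWWWWWWWWWWWWWWWWWWWWWWWWCY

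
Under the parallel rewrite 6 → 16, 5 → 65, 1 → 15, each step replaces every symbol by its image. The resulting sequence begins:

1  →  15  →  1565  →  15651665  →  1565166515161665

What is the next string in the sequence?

15651665151616651565151615161665

Replace each of the 16 characters of 1565166515161665 in place — 15 65 16 65 15 16 16 65 15 65 15 16 15 16 16 65 — and concatenate.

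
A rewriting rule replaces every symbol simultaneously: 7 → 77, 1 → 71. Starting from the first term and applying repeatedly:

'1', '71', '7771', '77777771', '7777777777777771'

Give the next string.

Applying the rule to each of the 16 symbols of 7777777777777771 gives the pieces 77 77 77 77 77 77 77 77 77 77 77 77 77 77 77 71, which concatenate to the answer.

77777777777777777777777777777771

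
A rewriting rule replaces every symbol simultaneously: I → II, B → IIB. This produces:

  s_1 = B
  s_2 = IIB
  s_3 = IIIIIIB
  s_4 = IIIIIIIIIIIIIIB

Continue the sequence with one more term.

IIIIIIIIIIIIIIIIIIIIIIIIIIIIIIB

φ(IIIIIIIIIIIIIIB) expands symbol-by-symbol to II II II II II II II II II II II II II II IIB; joining the 15 pieces gives the next term.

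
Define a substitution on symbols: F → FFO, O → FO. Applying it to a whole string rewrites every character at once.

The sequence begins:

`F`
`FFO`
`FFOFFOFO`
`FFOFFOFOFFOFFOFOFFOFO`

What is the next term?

Replace each of the 21 characters of FFOFFOFOFFOFFOFOFFOFO in place — FFO FFO FO FFO FFO FO FFO FO FFO FFO FO FFO FFO FO FFO FO FFO FFO FO FFO FO — and concatenate.

FFOFFOFOFFOFFOFOFFOFOFFOFFOFOFFOFFOFOFFOFOFFOFFOFOFFOFO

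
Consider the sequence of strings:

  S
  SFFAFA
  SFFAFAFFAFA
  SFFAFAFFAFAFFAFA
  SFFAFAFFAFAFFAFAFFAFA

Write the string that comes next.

Every step adds FFAFA to the end: s(k+1) = s(k)·FFAFA.
One more step from SFFAFAFFAFAFFAFAFFAFA gives the answer.

SFFAFAFFAFAFFAFAFFAFAFFAFA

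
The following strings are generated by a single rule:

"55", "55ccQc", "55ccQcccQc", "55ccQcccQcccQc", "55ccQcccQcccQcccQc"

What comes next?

The strings grow by a fixed suffix ccQc each time.
So the next term is 55ccQcccQcccQcccQc·ccQc.

55ccQcccQcccQcccQcccQc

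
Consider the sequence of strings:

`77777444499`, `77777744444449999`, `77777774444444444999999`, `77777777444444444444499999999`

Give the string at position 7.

Each string has the form 7^{n+3} 4^{3n-2} 9^{2n-2}, where the shown terms are n = 2, 3, 4, 5.
For term 7, n = 8, so the run lengths are 11, 22, 14.

77777777777444444444444444444444499999999999999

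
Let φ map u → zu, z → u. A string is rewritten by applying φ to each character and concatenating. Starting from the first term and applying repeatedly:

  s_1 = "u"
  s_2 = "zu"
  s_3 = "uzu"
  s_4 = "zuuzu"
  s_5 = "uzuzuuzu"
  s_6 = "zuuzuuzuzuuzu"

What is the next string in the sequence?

uzuzuuzuzuuzuuzuzuuzu

Applying the rule to each of the 13 symbols of zuuzuuzuzuuzu gives the pieces u zu zu u zu zu u zu u zu zu u zu, which concatenate to the answer.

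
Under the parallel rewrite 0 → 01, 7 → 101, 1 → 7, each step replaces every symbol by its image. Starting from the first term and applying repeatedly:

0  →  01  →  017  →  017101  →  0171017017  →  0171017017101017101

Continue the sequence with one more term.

017101701710101710170170171017017

Applying the rule to each of the 19 symbols of 0171017017101017101 gives the pieces 01 7 101 7 01 7 101 01 7 101 7 01 7 01 7 101 7 01 7, which concatenate to the answer.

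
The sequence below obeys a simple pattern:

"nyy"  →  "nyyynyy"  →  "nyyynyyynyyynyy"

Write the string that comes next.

s(k+1) = s(k)·y·s(k) — each term doubles the last with 'y' between the halves.
Doubling nyyynyyynyyynyy with 'y' between the halves:

nyyynyyynyyynyyynyyynyyynyyynyy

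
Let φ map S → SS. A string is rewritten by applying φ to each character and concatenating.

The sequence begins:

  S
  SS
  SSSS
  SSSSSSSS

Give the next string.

Expanding SSSSSSSS: S→SS, S→SS, S→SS, S→SS, S→SS, S→SS, S→SS, S→SS. Concatenated: SS SS SS SS SS SS SS SS.

SSSSSSSSSSSSSSSS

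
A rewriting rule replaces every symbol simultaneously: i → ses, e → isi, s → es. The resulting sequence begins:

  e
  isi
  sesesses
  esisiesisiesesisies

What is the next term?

isiessesessesisiessesessesisiesisiessesessesisies

φ(esisiesisiesesisies) expands symbol-by-symbol to isi es ses es ses isi es ses es ses isi es isi es ses es ses isi es; joining the 19 pieces gives the next term.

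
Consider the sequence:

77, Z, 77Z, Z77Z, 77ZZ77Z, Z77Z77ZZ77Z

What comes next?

77ZZ77ZZ77Z77ZZ77Z

This is a Fibonacci-style word recurrence s(k) = s(k−2)·s(k−1): e.g. 77·Z = 77Z.
Continuing: 77ZZ77Z · Z77Z77ZZ77Z gives term 7.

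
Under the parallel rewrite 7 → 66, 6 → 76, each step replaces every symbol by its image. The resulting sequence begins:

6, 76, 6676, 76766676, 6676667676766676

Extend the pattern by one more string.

76766676767666766676667676766676

Replace each of the 16 characters of 6676667676766676 in place — 76 76 66 76 76 76 66 76 66 76 66 76 76 76 66 76 — and concatenate.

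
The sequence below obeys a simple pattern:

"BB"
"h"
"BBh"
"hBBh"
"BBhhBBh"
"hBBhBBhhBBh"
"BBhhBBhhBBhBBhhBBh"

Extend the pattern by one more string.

hBBhBBhhBBhBBhhBBhhBBhBBhhBBh

Each term (from the third on) is the two preceding terms concatenated in order: term 3 = BB·h = BBh.
The next term joins hBBhBBhhBBh and BBhhBBhhBBhBBhhBBh.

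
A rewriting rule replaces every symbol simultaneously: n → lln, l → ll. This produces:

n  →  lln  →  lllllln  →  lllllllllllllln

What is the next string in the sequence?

Replace each of the 15 characters of lllllllllllllln in place — ll ll ll ll ll ll ll ll ll ll ll ll ll ll lln — and concatenate.

lllllllllllllllllllllllllllllln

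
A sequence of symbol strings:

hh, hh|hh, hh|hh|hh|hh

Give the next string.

Each string is two copies of the previous one joined by '|'.
So the next term is two copies of hh|hh|hh|hh with '|' between the halves.

hh|hh|hh|hh|hh|hh|hh|hh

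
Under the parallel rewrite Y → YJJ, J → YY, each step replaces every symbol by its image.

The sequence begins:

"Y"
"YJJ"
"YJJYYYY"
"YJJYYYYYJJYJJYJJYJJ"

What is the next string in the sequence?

Applying the rule to each of the 19 symbols of YJJYYYYYJJYJJYJJYJJ gives the pieces YJJ YY YY YJJ YJJ YJJ YJJ YJJ YY YY YJJ YY YY YJJ YY YY YJJ YY YY, which concatenate to the answer.

YJJYYYYYJJYJJYJJYJJYJJYYYYYJJYYYYYJJYYYYYJJYYYY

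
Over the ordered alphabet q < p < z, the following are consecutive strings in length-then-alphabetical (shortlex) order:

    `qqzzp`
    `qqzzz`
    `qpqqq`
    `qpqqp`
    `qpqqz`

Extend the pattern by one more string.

qpqpq

Find the rightmost character of qpqqz below z, bump it to the next letter, and reset everything to its right to q.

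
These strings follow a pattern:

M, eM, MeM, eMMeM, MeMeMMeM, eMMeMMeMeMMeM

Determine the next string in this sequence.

MeMeMMeMeMMeMMeMeMMeM

This is a Fibonacci-style word recurrence s(k) = s(k−2)·s(k−1): e.g. M·eM = MeM.
Continuing: MeMeMMeM · eMMeMMeMeMMeM gives term 7.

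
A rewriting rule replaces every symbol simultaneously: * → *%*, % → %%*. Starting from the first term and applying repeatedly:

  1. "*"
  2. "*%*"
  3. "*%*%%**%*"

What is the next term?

Expanding *%*%%**%*: *→*%*, %→%%*, *→*%*, %→%%*, %→%%*, *→*%*, *→*%*, %→%%*, *→*%*. Concatenated: *%* %%* *%* %%* %%* *%* *%* %%* *%*.

*%*%%**%*%%*%%**%**%*%%**%*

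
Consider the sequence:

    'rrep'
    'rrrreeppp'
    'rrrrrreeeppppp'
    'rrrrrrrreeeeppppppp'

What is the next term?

rrrrrrrrrreeeeeppppppppp

Each string has the form r^{2n} e^{n} p^{2n-1} (n = 1, 2, …).
For the next term, n = 5, so the run lengths are 10, 5, 9.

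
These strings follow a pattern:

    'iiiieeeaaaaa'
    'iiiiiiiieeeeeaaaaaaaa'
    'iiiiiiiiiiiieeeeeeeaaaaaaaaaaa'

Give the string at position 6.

iiiiiiiiiiiiiiiiiiiiiiiieeeeeeeeeeeeeaaaaaaaaaaaaaaaaaaaa

Reading off run lengths: i runs 4, 8, 12; e runs 3, 5, 7; a runs 5, 8, 11 — each is linear in n (n = 1, 2, …).
For term 6, n = 6, so the run lengths are 24, 13, 20.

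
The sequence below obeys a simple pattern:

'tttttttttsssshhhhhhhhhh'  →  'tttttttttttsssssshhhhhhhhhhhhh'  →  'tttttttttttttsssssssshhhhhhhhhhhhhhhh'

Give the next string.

Reading off run lengths: t runs 9, 11, 13; s runs 4, 6, 8; h runs 10, 13, 16 — each is linear in n, where the shown terms are n = 3, 4, 5.
Setting n = 6 gives 15, 10, 19 characters in each block.

tttttttttttttttsssssssssshhhhhhhhhhhhhhhhhhh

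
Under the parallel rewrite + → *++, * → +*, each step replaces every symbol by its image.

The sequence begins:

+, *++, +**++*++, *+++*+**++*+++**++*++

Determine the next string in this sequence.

Rewriting the 21 symbols of *+++*+**++*+++**++*++ one by one yields +* *++ *++ *++ +* *++ +* +* *++ *++ +* *++ *++ *++ +* +* *++ *++ +* *++ *++; concatenated:

+**++*++*+++**+++*+**++*+++**++*++*+++*+**++*+++**++*++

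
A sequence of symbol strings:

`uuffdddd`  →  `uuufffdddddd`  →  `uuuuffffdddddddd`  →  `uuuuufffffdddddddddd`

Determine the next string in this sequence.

uuuuuuffffffdddddddddddd

The n-th term is n u's then n f's then 2n d's, where the shown terms are n = 2, 3, 4, 5.
At n = 6 the blocks have lengths 6, 6, 12.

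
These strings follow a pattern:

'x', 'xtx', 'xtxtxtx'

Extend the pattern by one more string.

xtxtxtxtxtxtxtx

s(k+1) = s(k)·t·s(k) — each term doubles the last with 't' between the halves.
One more doubling of xtxtxtx gives the answer.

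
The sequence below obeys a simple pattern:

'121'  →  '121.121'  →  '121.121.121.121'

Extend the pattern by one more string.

Each string is two copies of the previous one joined by '.'.
So the next term is two copies of 121.121.121.121 with '.' between the halves.

121.121.121.121.121.121.121.121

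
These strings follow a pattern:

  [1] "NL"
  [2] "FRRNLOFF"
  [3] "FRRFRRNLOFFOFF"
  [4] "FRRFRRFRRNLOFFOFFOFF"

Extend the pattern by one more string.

Each term wraps the previous one in FRR on the left and OFF on the right.
Applying this once more to FRRFRRFRRNLOFFOFFOFF:

FRRFRRFRRFRRNLOFFOFFOFFOFF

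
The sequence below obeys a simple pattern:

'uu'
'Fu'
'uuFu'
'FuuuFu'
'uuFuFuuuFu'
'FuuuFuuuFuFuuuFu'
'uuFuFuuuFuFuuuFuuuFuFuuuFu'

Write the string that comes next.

This is a Fibonacci-style word recurrence s(k) = s(k−2)·s(k−1): e.g. uu·Fu = uuFu.
Continuing: FuuuFuuuFuFuuuFu · uuFuFuuuFuFuuuFuuuFuFuuuFu gives term 8.

FuuuFuuuFuFuuuFuuuFuFuuuFuFuuuFuuuFuFuuuFu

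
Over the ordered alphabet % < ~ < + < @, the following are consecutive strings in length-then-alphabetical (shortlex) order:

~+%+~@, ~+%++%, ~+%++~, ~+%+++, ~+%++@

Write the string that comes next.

~+%+@%

Find the rightmost character of ~+%++@ below @, bump it to the next letter, and reset everything to its right to %.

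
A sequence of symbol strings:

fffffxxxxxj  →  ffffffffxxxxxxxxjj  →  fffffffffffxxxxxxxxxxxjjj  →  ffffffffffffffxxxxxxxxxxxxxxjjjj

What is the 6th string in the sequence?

ffffffffffffffffffffxxxxxxxxxxxxxxxxxxxxjjjjjj

Each string has the form f^{3n+2} x^{3n+2} j^{n} (n = 1, 2, …).
For term 6, n = 6, so the run lengths are 20, 20, 6.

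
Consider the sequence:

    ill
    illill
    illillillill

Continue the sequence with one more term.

illillillillillillillill

Every step duplicates the string.
One more doubling of illillillill gives the answer.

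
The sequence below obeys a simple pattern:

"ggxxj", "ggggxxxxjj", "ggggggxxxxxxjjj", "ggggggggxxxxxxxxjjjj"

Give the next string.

Reading off run lengths: g runs 2, 4, 6, 8; x runs 2, 4, 6, 8; j runs 1, 2, 3, 4 — each is linear in n (n = 1, 2, …).
Setting n = 5 gives 10, 10, 5 characters in each block.

ggggggggggxxxxxxxxxxjjjjj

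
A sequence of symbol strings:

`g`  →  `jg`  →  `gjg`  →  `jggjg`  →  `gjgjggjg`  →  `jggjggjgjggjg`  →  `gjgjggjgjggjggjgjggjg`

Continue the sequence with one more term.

jggjggjgjggjggjgjggjgjggjggjgjggjg

Each term (from the third on) is the two preceding terms concatenated in order: term 3 = g·jg = gjg.
Continuing: jggjggjgjggjg · gjgjggjgjggjggjgjggjg gives term 8.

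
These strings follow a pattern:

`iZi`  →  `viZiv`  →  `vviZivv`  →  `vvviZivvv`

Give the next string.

vvvviZivvvv

s(k+1) = v·s(k)·v, so each term gains v as a prefix and v as a suffix.
So the next term is v·vvviZivvv·v.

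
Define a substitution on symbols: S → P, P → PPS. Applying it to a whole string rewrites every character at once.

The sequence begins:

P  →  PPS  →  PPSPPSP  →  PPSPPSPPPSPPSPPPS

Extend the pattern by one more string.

Rewriting the 17 symbols of PPSPPSPPPSPPSPPPS one by one yields PPS PPS P PPS PPS P PPS PPS PPS P PPS PPS P PPS PPS PPS P; concatenated:

PPSPPSPPPSPPSPPPSPPSPPSPPPSPPSPPPSPPSPPSP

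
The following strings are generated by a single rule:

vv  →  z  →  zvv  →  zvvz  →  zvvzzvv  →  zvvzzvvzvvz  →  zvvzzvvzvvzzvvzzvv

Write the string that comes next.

zvvzzvvzvvzzvvzzvvzvvzzvvzvvz

This is a Fibonacci-style word recurrence s(k) = s(k−1)·s(k−2): e.g. z·vv = zvv.
So term 8 is zvvzzvvzvvzzvvzzvv·zvvzzvvzvvz.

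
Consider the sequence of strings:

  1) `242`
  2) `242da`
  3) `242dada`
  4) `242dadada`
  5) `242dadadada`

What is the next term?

Every step adds da to the end: s(k+1) = s(k)·da.
Applying this once more to 242dadadada:

242dadadadada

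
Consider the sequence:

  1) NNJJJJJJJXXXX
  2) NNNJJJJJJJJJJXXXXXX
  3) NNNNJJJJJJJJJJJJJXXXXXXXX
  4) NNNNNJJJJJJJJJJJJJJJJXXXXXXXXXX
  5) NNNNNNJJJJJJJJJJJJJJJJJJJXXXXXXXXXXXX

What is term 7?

Term n consists of n N's, followed by 3n+1 J's, followed by 2n X's, where the shown terms are n = 2, 3, 4, 5, 6.
At n = 8 the blocks have lengths 8, 25, 16.

NNNNNNNNJJJJJJJJJJJJJJJJJJJJJJJJJXXXXXXXXXXXXXXXX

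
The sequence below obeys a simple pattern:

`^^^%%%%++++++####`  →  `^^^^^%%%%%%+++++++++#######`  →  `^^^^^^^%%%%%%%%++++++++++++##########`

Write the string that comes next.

^^^^^^^^^%%%%%%%%%%+++++++++++++++#############

Each string has the form ^^{2n-1} %^{2n} +^{3n} #^{3n-2}, where the shown terms are n = 2, 3, 4.
At n = 5 the blocks have lengths 9, 10, 15, 13.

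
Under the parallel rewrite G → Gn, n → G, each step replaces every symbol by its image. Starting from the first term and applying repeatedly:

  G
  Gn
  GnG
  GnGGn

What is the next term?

GnGGnGnG

Rewriting each symbol of GnGGn: G→Gn, n→G, G→Gn, G→Gn, n→G, which concatenates to Gn G Gn Gn G.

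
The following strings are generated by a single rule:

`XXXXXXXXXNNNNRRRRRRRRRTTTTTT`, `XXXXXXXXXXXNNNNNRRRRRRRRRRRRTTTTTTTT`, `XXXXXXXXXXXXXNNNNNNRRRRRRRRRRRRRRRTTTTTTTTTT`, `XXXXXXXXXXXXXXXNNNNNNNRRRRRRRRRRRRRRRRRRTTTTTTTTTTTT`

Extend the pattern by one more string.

Each string has the form X^{2n+3} N^{n+1} R^{3n} T^{2n}, where the shown terms are n = 3, 4, 5, 6.
For the next term, n = 7, so the run lengths are 17, 8, 21, 14.

XXXXXXXXXXXXXXXXXNNNNNNNNRRRRRRRRRRRRRRRRRRRRRTTTTTTTTTTTTTT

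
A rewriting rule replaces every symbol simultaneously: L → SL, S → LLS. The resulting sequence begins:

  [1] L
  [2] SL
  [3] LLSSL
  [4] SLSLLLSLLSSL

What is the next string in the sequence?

Apply φ to SLSLLLSLLSSL symbol by symbol: S→LLS, L→SL, S→LLS, L→SL, L→SL, L→SL, S→LLS, L→SL, L→SL, S→LLS, S→LLS, L→SL; joined: LLS SL LLS SL SL SL LLS SL SL LLS LLS SL.

LLSSLLLSSLSLSLLLSSLSLLLSLLSSL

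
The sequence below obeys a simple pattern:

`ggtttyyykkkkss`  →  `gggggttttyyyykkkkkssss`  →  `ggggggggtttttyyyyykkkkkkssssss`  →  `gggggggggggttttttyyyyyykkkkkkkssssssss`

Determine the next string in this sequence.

ggggggggggggggtttttttyyyyyyykkkkkkkkssssssssss

The n-th term is 3n-1 g's then n+2 t's then n+2 y's then n+3 k's then 2n s's (n = 1, 2, …).
At n = 5 the blocks have lengths 14, 7, 7, 8, 10.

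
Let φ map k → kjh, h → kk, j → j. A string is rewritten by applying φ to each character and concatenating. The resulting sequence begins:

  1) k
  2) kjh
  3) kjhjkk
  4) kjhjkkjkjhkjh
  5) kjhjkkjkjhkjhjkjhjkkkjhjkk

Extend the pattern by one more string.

Applying the rule to each of the 26 symbols of kjhjkkjkjhkjhjkjhjkkkjhjkk gives the pieces kjh j kk j kjh kjh j kjh j kk kjh j kk j kjh j kk j kjh kjh kjh j kk j kjh kjh, which concatenate to the answer.

kjhjkkjkjhkjhjkjhjkkkjhjkkjkjhjkkjkjhkjhkjhjkkjkjhkjh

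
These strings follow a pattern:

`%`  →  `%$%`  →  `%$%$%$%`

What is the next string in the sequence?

Each string is two copies of the previous one joined by '$'.
So the next term is two copies of %$%$%$% with '$' between the halves.

%$%$%$%$%$%$%$%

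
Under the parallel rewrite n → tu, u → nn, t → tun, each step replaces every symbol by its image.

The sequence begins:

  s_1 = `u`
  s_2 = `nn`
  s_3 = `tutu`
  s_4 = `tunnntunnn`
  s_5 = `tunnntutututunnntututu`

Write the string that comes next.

Replace each of the 22 characters of tunnntutututunnntututu in place — tun nn tu tu tu tun nn tun nn tun nn tun nn tu tu tu tun nn tun nn tun nn — and concatenate.

tunnntutututunnntunnntunnntunnntutututunnntunnntunnn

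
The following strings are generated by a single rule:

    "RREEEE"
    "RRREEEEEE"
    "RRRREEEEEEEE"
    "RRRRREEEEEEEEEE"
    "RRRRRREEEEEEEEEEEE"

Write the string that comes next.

Term n consists of n R's, followed by 2n E's, where the shown terms are n = 2, 3, 4, 5, 6.
At n = 7 the blocks have lengths 7, 14.

RRRRRRREEEEEEEEEEEEEE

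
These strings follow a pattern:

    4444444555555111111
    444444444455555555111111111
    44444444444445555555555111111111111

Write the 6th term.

44444444444444444444445555555555555555111111111111111111111

The n-th term is 3n+1 4's then 2n+2 5's then 3n 1's, where the shown terms are n = 2, 3, 4.
Setting n = 7 gives 22, 16, 21 characters in each block.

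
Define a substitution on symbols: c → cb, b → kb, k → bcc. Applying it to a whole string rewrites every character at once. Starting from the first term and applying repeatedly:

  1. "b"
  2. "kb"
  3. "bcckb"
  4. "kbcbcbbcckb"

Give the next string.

bcckbcbkbcbkbkbcbcbbcckb

Expanding kbcbcbbcckb: k→bcc, b→kb, c→cb, b→kb, c→cb, b→kb, b→kb, c→cb, c→cb, k→bcc, b→kb. Concatenated: bcc kb cb kb cb kb kb cb cb bcc kb.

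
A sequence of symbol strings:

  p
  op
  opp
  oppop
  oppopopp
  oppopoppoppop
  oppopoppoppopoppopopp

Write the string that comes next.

oppopoppoppopoppopoppoppopoppoppop

This is a Fibonacci-style word recurrence s(k) = s(k−1)·s(k−2): e.g. op·p = opp.
Continuing: oppopoppoppopoppopopp · oppopoppoppop gives term 8.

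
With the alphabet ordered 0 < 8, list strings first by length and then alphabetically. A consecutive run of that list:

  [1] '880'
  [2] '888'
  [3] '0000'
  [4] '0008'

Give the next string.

0080

Treat 0008 as a base-2 numeral over the given alphabet and add one, carrying through any trailing 8's.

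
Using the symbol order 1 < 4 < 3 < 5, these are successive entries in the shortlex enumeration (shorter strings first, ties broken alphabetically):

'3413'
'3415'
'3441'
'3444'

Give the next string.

3443

Treat 3444 as a base-4 numeral over the given alphabet and add one, carrying through any trailing 5's.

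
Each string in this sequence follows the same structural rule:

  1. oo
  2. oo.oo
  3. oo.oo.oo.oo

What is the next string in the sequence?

Every step duplicates the string with '.' between the halves.
Doubling oo.oo.oo.oo with '.' between the halves:

oo.oo.oo.oo.oo.oo.oo.oo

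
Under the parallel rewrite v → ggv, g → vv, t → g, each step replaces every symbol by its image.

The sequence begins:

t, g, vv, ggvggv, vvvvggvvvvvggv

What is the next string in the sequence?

ggvggvggvggvvvvvggvggvggvggvggvvvvvggv

Replace each of the 14 characters of vvvvggvvvvvggv in place — ggv ggv ggv ggv vv vv ggv ggv ggv ggv ggv vv vv ggv — and concatenate.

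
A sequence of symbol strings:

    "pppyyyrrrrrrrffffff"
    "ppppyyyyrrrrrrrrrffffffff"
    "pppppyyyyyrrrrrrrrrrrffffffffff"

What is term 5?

pppppppyyyyyyyrrrrrrrrrrrrrrrffffffffffffff

Term n consists of n p's, followed by n y's, followed by 2n+1 r's, followed by 2n f's, where the shown terms are n = 3, 4, 5.
Setting n = 7 gives 7, 7, 15, 14 characters in each block.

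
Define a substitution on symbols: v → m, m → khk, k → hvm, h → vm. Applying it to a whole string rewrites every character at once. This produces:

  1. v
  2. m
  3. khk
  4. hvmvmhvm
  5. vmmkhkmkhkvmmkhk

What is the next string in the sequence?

mkhkkhkhvmvmhvmkhkhvmvmhvmmkhkkhkhvmvmhvm

φ(vmmkhkmkhkvmmkhk) expands symbol-by-symbol to m khk khk hvm vm hvm khk hvm vm hvm m khk khk hvm vm hvm; joining the 16 pieces gives the next term.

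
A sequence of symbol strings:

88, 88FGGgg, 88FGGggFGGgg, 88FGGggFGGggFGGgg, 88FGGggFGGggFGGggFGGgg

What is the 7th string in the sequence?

Each term is the previous one with FGGgg appended.
From 88FGGggFGGggFGGggFGGgg, 2 further steps: 88FGGggFGGggFGGggFGGgg → 88FGGggFGGggFGGggFGGggFGGgg → (answer).

88FGGggFGGggFGGggFGGggFGGggFGGgg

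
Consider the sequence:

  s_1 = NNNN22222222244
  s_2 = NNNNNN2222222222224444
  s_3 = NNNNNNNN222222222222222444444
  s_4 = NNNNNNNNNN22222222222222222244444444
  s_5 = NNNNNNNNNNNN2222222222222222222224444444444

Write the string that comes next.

Each string has the form N^{2n} 2^{3n+3} 4^{2n-2}, where the shown terms are n = 2, 3, 4, 5, 6.
For the next term, n = 7, so the run lengths are 14, 24, 12.

NNNNNNNNNNNNNN222222222222222222222222444444444444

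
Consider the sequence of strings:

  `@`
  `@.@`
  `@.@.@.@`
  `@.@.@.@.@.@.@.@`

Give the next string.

Every step duplicates the string with '.' between the halves.
One more doubling of @.@.@.@.@.@.@.@ gives the answer.

@.@.@.@.@.@.@.@.@.@.@.@.@.@.@.@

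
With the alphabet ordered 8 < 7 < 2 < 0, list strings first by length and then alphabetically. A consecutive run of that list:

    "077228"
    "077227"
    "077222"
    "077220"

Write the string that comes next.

Treat 077220 as a base-4 numeral over the given alphabet and add one, carrying through any trailing 0's.

077208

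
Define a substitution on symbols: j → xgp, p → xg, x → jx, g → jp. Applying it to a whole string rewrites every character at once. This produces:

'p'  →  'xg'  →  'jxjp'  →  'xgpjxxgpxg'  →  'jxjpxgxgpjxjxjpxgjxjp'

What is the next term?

Replace each of the 21 characters of jxjpxgxgpjxjxjpxgjxjp in place — xgp jx xgp xg jx jp jx jp xg xgp jx xgp jx xgp xg jx jp xgp jx xgp xg — and concatenate.

xgpjxxgpxgjxjpjxjpxgxgpjxxgpjxxgpxgjxjpxgpjxxgpxg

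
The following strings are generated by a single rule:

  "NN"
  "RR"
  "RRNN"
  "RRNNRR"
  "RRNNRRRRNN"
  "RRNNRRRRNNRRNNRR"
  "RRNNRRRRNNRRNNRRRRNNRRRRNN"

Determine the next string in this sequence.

RRNNRRRRNNRRNNRRRRNNRRRRNNRRNNRRRRNNRRNNRR

Each term (from the third on) is the previous term followed by the one before it: term 3 = RR·NN = RRNN.
So term 8 is RRNNRRRRNNRRNNRRRRNNRRRRNN·RRNNRRRRNNRRNNRR.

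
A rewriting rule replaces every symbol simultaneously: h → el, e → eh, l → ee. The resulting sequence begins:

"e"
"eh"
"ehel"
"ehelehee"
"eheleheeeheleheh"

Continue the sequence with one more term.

Replace each of the 16 characters of eheleheeeheleheh in place — eh el eh ee eh el eh eh eh el eh ee eh el eh el — and concatenate.

eheleheeeheleheheheleheeehelehel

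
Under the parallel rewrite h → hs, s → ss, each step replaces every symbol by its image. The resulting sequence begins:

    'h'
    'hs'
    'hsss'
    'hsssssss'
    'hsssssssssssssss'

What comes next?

hsssssssssssssssssssssssssssssss

φ(hsssssssssssssss) expands symbol-by-symbol to hs ss ss ss ss ss ss ss ss ss ss ss ss ss ss ss; joining the 16 pieces gives the next term.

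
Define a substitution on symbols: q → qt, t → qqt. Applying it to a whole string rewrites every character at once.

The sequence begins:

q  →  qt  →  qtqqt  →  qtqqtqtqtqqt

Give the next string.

qtqqtqtqtqqtqtqqtqtqqtqtqtqqt

Apply φ to qtqqtqtqtqqt symbol by symbol: q→qt, t→qqt, q→qt, q→qt, t→qqt, q→qt, t→qqt, q→qt, t→qqt, q→qt, q→qt, t→qqt; joined: qt qqt qt qt qqt qt qqt qt qqt qt qt qqt.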